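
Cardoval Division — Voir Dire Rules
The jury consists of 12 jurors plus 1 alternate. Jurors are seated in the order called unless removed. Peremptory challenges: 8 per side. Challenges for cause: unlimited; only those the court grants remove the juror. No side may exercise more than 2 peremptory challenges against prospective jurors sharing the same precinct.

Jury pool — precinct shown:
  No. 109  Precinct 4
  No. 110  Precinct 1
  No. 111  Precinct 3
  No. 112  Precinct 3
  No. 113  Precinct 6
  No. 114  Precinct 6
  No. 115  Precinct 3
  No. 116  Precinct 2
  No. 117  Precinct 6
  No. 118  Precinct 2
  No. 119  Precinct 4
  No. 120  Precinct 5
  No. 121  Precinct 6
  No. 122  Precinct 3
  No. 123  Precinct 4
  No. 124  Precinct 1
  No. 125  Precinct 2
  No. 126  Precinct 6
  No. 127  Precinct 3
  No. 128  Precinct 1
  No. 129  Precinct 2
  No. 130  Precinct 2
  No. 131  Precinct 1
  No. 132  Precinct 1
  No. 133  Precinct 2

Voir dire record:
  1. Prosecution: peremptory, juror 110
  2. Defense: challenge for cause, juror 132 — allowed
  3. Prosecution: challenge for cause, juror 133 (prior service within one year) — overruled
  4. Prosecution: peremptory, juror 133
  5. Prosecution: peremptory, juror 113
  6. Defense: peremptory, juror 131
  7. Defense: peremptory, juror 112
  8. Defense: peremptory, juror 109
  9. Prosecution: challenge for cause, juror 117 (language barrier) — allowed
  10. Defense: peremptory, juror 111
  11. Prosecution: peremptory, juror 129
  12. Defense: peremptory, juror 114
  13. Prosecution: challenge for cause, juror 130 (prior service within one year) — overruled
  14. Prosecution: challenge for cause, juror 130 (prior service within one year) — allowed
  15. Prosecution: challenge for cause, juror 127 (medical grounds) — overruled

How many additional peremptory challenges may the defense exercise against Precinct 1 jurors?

Defense peremptories so far: #131, #112, #109, #111, #114 — 5 of 8 used, 3 left overall.
Against Precinct 1: #131 — 1 used; per-precinct cap 2 leaves 1.
Binding limit: min(3, 1) = 1.

1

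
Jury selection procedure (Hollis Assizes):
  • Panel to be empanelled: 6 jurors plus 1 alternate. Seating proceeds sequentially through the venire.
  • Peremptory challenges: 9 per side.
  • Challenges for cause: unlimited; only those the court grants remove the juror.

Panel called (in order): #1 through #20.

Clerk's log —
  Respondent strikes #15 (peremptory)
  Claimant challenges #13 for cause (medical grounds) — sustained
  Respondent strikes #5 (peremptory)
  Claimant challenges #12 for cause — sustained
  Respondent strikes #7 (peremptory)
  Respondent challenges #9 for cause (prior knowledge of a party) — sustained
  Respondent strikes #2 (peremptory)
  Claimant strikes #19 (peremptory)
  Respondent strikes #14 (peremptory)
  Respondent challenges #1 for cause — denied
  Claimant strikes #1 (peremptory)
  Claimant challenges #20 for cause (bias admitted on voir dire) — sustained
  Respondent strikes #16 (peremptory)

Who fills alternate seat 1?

17

Removed: #1, #2, #5, #7, #9, #12, #13, #14, #15, #16, #19, #20.
Seating in order: seats 1–6 → #3, #4, #6, #8, #10, #11; alternates → #17.
So alternate 1 is #17.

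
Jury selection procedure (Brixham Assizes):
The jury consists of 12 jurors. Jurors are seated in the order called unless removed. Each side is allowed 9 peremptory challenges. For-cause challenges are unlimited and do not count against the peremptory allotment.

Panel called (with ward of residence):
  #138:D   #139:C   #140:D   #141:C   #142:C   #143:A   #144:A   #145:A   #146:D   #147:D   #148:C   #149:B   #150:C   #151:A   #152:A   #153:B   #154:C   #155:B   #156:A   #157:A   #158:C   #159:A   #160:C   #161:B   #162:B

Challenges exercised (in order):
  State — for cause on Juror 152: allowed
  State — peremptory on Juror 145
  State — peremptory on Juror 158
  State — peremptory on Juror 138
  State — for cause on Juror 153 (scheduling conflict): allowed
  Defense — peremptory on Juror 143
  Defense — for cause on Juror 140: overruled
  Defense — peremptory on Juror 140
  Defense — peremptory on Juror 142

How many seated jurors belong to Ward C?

5

Removed: #138, #140, #142, #143, #145, #152, #153, #158.
Seated jurors 1–12: #139, #141, #144, #146, #147, #148, #149, #150, #151, #154, #155, #156.
Of those, in Ward C: #139, #141, #148, #150, #154 → 5.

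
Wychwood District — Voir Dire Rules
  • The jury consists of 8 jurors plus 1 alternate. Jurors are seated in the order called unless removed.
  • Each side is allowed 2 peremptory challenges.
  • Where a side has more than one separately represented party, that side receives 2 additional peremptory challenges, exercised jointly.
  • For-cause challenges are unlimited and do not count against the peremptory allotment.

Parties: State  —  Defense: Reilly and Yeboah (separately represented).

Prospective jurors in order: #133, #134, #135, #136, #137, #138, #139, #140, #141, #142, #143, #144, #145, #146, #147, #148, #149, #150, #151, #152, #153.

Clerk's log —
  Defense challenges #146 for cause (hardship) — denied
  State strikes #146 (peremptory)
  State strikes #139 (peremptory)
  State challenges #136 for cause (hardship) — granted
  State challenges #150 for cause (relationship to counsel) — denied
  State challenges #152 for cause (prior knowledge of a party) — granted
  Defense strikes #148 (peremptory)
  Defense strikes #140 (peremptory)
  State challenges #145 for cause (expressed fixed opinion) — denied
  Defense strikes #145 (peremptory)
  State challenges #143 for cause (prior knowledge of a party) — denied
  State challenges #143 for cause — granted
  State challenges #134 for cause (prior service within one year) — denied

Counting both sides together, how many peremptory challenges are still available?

1

State allotment: 2. Defense allotment: 2 base + 2 multi-party = 4.
State peremptories used: #146, #139 — 2 (for-cause on #136, #150, #152, #145, #143, #143, #134 don't count).
Defense peremptories used: #148, #140, #145 — 3 (the for-cause on #146 doesn't count).
Remaining: (2 − 2) + (4 − 3) = 1.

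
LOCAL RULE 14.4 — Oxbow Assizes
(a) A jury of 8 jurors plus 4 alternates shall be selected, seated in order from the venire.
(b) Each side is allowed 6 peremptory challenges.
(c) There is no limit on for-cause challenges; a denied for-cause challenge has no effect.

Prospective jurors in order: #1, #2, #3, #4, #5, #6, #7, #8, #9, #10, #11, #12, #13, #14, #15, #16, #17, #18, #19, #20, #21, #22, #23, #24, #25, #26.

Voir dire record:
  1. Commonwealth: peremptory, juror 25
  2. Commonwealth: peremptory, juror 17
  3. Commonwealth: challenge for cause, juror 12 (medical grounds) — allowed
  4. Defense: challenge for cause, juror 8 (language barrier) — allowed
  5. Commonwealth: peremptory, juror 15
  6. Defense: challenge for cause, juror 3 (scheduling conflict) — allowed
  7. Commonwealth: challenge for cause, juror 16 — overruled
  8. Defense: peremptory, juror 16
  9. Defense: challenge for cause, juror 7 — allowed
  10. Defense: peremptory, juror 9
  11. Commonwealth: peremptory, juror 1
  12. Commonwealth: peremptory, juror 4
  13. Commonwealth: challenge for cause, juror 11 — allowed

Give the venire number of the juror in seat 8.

19

Removed: #1, #3, #4, #7, #8, #9, #11, #12, #15, #16, #17, #25.
Seating in order: seats 1–8 → #2, #5, #6, #10, #13, #14, #18, #19; alternates → #20, #21, #22, #23.
So seat 8 is #19.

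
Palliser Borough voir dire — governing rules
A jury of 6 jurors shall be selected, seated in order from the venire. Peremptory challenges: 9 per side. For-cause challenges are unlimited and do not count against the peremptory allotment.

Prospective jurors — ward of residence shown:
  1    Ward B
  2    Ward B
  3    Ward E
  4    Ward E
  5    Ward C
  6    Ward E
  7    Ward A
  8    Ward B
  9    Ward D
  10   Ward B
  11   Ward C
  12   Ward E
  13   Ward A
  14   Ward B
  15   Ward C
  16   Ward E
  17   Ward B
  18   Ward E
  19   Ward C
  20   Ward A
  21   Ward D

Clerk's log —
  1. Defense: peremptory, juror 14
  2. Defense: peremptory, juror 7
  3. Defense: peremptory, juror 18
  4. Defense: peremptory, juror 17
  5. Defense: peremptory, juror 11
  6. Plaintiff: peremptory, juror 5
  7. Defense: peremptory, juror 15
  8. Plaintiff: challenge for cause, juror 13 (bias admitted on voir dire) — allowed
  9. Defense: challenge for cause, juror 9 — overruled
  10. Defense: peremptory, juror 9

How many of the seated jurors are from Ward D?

Removed: #5, #7, #9, #11, #13, #14, #15, #17, #18.
Seated jurors 1–6: #1, #2, #3, #4, #6, #8.
None of those are in Ward D → 0.

0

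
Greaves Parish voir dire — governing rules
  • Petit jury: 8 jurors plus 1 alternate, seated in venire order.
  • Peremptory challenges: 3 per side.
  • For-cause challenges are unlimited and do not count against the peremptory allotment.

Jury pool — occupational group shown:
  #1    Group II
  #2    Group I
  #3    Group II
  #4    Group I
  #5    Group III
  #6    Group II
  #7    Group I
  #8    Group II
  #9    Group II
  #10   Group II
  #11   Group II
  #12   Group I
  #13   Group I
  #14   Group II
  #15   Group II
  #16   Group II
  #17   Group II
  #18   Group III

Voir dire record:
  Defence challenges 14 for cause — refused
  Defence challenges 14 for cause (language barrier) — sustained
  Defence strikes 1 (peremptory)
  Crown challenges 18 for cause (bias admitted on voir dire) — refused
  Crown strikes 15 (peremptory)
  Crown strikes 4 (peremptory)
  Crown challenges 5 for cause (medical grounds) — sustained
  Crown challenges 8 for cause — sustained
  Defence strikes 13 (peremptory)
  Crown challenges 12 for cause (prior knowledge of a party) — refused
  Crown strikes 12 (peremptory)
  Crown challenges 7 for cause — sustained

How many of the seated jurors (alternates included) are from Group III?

1

Removed: #1, #4, #5, #7, #8, #12, #13, #14, #15.
Seated (9 incl. alternates): #2, #3, #6, #9, #10, #11, #16, #17, #18.
Of those, in Group III: #18 → 1.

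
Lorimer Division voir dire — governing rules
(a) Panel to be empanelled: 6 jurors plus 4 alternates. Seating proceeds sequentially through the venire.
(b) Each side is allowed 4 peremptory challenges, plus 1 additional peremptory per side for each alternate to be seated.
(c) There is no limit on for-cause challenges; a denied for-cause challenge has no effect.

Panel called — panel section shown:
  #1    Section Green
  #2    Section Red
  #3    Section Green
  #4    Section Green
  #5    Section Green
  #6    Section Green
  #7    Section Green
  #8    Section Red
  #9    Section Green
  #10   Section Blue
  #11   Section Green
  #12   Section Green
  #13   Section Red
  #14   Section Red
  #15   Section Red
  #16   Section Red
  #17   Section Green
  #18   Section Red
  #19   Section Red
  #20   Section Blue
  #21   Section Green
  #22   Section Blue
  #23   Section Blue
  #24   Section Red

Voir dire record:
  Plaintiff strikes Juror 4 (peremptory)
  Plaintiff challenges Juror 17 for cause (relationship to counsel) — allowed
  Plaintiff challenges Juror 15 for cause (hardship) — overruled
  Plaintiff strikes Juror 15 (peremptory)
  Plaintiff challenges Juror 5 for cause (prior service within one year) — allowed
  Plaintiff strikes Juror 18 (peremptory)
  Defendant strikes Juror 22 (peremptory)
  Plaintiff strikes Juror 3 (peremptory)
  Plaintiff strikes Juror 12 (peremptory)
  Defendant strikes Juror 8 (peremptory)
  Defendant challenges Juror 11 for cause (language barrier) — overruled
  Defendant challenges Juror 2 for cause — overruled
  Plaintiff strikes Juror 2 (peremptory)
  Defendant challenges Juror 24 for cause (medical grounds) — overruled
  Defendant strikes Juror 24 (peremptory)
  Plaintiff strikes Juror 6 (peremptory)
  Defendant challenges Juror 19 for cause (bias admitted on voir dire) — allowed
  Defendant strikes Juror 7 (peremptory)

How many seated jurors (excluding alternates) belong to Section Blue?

Removed: #2, #3, #4, #5, #6, #7, #8, #12, #15, #17, #18, #19, #22, #24.
Seated jurors 1–6: #1, #9, #10, #11, #13, #14 (alternates #16, #20, #21, #23 not counted).
Of those, in Section Blue: #10 → 1.

1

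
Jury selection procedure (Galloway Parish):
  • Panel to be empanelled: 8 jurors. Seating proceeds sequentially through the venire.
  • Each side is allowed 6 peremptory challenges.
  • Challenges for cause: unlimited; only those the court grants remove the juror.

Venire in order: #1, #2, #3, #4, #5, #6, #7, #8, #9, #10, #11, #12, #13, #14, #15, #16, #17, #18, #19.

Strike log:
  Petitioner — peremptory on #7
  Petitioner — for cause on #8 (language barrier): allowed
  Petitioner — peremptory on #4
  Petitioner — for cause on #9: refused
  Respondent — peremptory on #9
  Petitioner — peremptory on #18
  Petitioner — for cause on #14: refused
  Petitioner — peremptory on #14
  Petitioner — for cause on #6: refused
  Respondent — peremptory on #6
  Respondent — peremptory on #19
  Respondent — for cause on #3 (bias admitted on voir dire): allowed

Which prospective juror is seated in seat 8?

15

Removed: #3, #4, #6, #7, #8, #9, #14, #18, #19.
Filling seats in venire order through position 8: #1, #2, #5, #10, #11, #12, #13, #15.
So seat 8 is #15.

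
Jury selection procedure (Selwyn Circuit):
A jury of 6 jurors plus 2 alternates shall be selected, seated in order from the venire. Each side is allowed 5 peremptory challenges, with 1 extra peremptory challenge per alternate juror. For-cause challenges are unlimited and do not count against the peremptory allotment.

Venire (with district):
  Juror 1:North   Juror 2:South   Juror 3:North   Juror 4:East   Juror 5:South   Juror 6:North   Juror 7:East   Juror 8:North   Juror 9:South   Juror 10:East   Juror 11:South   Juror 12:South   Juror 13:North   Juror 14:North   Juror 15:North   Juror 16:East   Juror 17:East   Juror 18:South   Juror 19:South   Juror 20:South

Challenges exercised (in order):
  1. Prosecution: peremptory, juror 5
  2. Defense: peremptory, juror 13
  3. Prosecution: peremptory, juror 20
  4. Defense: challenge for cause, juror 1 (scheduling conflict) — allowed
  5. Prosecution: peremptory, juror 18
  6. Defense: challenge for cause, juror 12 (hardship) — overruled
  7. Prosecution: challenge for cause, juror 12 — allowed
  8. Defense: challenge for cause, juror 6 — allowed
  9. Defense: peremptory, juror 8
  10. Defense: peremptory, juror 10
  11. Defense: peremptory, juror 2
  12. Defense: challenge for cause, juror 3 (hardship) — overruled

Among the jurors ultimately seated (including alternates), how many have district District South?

2

Removed: #1, #2, #5, #6, #8, #10, #12, #13, #18, #20.
Seated (8 incl. alternates): #3, #4, #7, #9, #11, #14, #15, #16.
Of those, in District South: #9, #11 → 2.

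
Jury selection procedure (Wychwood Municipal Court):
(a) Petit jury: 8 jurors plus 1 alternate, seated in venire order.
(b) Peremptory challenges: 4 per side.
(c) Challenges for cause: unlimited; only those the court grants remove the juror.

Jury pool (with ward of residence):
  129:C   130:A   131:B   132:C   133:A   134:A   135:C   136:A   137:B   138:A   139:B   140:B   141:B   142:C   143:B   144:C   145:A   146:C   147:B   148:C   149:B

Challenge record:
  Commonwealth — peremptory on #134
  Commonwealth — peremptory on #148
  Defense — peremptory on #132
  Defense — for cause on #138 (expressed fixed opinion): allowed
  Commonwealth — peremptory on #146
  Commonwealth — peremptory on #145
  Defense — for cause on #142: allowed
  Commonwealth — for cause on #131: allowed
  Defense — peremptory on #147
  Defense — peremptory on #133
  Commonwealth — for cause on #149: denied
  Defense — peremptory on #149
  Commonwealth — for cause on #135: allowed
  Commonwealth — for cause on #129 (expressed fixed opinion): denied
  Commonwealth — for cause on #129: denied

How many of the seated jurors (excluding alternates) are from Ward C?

1

Removed: #131, #132, #133, #134, #135, #138, #142, #145, #146, #147, #148, #149.
Seated jurors 1–8: #129, #130, #136, #137, #139, #140, #141, #143 (alternates #144 not counted).
Of those, in Ward C: #129 → 1.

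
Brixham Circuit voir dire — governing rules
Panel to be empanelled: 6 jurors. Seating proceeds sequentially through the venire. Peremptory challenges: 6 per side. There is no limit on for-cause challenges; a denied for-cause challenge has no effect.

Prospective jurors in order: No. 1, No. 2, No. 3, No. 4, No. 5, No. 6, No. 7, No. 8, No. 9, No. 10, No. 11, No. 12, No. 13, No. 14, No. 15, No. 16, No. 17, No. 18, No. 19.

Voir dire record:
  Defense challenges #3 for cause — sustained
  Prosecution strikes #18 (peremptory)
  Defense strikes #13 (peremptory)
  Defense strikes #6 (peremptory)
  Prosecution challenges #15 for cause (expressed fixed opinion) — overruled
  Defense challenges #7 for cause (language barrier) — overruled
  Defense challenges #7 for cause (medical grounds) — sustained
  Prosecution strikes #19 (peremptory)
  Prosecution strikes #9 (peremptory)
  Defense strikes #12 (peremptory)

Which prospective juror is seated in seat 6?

10

Removed: #3, #6, #7, #9, #12, #13, #18, #19. (#15 stays — for-cause denied.)
Seating in order: seats 1–6 → #1, #2, #4, #5, #8, #10.
So seat 6 is #10.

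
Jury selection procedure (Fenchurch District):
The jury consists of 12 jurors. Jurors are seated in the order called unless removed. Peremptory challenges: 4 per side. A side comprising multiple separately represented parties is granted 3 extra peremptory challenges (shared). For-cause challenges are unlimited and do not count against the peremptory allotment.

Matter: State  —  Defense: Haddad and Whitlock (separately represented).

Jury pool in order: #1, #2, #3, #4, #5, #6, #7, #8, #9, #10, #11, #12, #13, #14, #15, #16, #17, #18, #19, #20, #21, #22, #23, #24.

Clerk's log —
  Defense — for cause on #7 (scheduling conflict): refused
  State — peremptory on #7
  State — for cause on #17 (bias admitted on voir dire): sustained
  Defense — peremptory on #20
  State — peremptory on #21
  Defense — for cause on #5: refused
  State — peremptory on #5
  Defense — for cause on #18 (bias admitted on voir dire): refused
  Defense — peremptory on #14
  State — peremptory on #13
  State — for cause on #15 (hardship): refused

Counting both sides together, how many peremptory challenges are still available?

5

State allotment: 4. Defense allotment: 4 base + 3 multi-party = 7.
State peremptories used: #7, #21, #5, #13 — 4 (for-cause on #17, #15 don't count).
Defense peremptories used: #20, #14 — 2 (for-cause on #7, #5, #18 don't count).
Remaining: (4 − 4) + (7 − 2) = 5.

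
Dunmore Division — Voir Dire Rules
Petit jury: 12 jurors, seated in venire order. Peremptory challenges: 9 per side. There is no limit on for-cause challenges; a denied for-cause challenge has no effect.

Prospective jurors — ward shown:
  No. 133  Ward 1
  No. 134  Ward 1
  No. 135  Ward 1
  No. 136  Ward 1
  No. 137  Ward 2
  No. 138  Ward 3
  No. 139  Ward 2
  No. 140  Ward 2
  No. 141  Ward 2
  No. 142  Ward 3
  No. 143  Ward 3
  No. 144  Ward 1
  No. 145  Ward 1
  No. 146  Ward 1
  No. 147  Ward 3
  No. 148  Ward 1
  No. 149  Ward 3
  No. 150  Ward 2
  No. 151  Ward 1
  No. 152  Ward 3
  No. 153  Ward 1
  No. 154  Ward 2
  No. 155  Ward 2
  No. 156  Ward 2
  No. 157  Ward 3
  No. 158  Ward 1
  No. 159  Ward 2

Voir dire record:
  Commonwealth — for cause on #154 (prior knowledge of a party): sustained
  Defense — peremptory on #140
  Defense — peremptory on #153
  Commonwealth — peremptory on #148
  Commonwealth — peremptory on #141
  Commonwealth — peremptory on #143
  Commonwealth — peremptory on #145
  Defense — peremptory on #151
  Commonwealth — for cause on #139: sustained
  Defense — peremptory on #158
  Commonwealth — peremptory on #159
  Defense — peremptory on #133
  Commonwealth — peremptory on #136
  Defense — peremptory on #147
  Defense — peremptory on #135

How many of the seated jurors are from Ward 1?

3

Removed: #133, #135, #136, #139, #140, #141, #143, #145, #147, #148, #151, #153, #154, #158, #159.
Seated jurors 1–12: #134, #137, #138, #142, #144, #146, #149, #150, #152, #155, #156, #157.
Of those, in Ward 1: #134, #144, #146 → 3.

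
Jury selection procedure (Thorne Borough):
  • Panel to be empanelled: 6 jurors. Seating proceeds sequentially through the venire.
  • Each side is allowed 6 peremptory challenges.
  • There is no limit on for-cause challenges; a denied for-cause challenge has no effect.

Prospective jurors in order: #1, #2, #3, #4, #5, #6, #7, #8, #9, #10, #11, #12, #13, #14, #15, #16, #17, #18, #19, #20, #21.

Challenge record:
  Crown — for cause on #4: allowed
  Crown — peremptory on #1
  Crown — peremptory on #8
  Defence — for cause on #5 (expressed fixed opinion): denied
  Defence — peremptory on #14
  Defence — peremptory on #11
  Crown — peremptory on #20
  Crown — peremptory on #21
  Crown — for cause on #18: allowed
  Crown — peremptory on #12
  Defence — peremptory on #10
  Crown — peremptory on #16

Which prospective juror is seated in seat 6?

Removed: #1, #4, #8, #10, #11, #12, #14, #16, #18, #20, #21. (#5 stays — for-cause denied.)
Seating in order: seats 1–6 → #2, #3, #5, #6, #7, #9.
So seat 6 is #9.

9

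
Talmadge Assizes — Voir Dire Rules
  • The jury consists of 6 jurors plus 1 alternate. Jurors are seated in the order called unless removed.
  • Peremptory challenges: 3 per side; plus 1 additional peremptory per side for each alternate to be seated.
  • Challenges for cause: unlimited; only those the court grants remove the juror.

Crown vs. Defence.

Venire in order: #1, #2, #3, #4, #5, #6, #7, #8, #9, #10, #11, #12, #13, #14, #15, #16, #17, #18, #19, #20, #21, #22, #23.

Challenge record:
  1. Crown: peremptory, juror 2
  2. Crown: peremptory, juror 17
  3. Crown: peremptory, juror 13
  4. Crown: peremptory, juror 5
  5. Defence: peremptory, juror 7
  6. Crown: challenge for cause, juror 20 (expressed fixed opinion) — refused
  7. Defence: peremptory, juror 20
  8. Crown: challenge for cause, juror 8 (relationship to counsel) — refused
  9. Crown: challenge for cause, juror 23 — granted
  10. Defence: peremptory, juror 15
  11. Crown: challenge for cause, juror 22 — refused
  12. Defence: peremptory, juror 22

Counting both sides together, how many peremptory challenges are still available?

Crown allotment: 3 base + 1 × 1 alternate = 4. Defence allotment: 3 base + 1 × 1 alternate = 4.
Crown peremptories used: #2, #17, #13, #5 — 4 (for-cause on #20, #8, #23, #22 don't count).
Defence peremptories used: #7, #20, #15, #22 — 4.
Remaining: (4 − 4) + (4 − 4) = 0.

0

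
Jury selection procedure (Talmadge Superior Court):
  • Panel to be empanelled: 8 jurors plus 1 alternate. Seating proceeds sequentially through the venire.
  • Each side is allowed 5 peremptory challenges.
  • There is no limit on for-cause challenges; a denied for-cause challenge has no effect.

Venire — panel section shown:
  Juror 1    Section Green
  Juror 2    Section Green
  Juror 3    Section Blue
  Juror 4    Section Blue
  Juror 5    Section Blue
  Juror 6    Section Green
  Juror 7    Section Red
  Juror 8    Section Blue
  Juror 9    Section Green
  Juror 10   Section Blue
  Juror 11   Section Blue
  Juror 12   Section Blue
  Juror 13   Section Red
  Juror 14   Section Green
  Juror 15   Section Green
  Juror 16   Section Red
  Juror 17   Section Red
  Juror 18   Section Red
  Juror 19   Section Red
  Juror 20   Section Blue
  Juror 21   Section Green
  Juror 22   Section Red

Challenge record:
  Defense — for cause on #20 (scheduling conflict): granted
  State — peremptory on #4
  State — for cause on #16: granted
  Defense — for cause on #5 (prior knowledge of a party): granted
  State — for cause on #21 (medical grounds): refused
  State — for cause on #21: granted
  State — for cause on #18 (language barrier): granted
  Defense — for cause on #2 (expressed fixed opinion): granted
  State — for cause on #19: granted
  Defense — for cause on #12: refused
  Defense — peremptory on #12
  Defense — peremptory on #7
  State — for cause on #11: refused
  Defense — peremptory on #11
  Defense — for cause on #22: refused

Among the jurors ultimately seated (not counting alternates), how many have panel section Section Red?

1

Removed: #2, #4, #5, #7, #11, #12, #16, #18, #19, #20, #21.
Seated jurors 1–8: #1, #3, #6, #8, #9, #10, #13, #14 (alternates #15 not counted).
Of those, in Section Red: #13 → 1.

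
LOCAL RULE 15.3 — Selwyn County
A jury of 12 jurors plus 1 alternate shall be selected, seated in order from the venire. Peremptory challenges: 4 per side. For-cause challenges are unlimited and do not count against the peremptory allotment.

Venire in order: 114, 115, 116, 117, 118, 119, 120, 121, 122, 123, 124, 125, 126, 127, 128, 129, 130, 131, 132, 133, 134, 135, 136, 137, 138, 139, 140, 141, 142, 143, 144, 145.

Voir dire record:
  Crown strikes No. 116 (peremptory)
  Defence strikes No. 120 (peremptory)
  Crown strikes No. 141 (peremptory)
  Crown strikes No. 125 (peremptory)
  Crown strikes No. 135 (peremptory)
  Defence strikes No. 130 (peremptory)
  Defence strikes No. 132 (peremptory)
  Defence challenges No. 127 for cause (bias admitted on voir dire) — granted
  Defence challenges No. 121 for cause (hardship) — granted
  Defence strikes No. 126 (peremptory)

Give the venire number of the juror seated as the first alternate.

Removed: #116, #120, #121, #125, #126, #127, #130, #132, #135, #141.
Filling seats in venire order through position 13: #114, #115, #117, #118, #119, #122, #123, #124, #128, #129, #131, #133, #134.
So alternate 1 is #134.

134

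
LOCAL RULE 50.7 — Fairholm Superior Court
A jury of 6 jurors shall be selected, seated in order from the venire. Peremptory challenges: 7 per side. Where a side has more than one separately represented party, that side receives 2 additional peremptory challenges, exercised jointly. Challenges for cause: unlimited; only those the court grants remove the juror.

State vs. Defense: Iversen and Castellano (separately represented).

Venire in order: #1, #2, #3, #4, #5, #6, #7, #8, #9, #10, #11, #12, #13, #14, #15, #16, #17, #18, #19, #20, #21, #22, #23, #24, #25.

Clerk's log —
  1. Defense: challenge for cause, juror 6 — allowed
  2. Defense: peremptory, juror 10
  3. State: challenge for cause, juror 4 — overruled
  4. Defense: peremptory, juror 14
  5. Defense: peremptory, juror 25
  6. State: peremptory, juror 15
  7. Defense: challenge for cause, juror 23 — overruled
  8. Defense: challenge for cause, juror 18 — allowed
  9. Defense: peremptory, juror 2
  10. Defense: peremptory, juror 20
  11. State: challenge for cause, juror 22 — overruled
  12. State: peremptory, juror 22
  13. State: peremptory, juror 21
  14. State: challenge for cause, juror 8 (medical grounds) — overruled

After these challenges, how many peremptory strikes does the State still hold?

4

State allotment: 7.
State peremptories used: #15, #22, #21 — 3 (for-cause on #4, #22, #8 don't count).
Remaining: 7 − 3 = 4.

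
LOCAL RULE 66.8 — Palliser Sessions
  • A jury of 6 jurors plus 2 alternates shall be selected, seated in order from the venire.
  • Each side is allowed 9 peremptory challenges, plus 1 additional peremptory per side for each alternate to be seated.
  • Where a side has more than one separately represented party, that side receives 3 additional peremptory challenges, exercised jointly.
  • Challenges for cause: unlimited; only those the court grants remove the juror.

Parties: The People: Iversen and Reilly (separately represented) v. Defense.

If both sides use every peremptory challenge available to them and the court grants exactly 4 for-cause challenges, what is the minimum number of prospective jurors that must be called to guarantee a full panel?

37

Seats to fill: 6 + 2 alternates = 8.
Peremptories — The People: 9 + 1×2 + 3 = 14; Defense: 9 + 1×2 = 11; total 25.
For-cause removals: 4.
Minimum venire: 8 + 25 + 4 = 37.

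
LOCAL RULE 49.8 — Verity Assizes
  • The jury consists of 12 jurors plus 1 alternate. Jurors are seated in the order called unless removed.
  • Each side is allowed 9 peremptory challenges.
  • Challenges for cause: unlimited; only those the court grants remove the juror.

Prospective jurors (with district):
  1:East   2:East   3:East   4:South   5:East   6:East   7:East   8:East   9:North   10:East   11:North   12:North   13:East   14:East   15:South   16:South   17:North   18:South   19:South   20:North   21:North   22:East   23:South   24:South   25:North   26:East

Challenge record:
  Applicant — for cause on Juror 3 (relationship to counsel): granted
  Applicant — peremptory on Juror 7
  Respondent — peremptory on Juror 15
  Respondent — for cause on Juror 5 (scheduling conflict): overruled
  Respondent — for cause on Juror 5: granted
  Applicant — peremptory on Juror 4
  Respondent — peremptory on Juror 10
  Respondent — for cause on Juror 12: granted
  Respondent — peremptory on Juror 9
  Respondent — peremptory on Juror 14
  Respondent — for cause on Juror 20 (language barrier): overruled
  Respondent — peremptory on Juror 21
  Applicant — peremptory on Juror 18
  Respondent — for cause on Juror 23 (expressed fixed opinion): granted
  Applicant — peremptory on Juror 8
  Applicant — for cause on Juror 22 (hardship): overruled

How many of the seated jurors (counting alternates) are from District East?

6

Removed: #3, #4, #5, #7, #8, #9, #10, #12, #14, #15, #18, #21, #23.
Seated (13 incl. alternates): #1, #2, #6, #11, #13, #16, #17, #19, #20, #22, #24, #25, #26.
Of those, in District East: #1, #2, #6, #13, #22, #26 → 6.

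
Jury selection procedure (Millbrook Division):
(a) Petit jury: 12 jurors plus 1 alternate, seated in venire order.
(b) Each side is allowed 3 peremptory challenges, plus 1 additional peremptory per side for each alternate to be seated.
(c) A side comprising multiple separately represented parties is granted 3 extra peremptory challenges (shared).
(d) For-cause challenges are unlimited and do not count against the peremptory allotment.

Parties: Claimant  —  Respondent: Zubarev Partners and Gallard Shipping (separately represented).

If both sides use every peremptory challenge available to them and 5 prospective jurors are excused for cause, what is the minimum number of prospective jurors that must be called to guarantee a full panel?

29

Seats to fill: 12 + 1 alternates = 13.
Peremptories — Claimant: 3 + 1×1 = 4; Respondent: 3 + 1×1 + 3 = 7; total 11.
For-cause removals: 5.
Minimum venire: 13 + 11 + 5 = 29.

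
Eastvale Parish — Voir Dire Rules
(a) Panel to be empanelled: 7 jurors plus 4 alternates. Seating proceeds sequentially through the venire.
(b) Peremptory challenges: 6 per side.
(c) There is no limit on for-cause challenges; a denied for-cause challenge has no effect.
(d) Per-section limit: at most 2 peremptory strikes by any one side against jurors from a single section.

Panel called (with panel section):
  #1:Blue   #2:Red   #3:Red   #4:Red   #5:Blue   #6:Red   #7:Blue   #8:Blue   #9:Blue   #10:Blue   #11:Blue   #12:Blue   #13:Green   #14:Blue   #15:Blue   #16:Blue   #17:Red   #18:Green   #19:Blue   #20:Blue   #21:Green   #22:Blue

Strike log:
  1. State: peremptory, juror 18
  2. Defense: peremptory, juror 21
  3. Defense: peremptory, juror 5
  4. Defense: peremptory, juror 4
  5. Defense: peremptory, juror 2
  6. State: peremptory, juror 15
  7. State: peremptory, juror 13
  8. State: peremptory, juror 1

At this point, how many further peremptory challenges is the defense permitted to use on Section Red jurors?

0

Defense peremptories so far: #21, #5, #4, #2 — 4 of 6 used, 2 left overall.
Against Section Red: #4, #2 — 2 used; per-section cap 2 leaves 0.
Binding limit: min(2, 0) = 0.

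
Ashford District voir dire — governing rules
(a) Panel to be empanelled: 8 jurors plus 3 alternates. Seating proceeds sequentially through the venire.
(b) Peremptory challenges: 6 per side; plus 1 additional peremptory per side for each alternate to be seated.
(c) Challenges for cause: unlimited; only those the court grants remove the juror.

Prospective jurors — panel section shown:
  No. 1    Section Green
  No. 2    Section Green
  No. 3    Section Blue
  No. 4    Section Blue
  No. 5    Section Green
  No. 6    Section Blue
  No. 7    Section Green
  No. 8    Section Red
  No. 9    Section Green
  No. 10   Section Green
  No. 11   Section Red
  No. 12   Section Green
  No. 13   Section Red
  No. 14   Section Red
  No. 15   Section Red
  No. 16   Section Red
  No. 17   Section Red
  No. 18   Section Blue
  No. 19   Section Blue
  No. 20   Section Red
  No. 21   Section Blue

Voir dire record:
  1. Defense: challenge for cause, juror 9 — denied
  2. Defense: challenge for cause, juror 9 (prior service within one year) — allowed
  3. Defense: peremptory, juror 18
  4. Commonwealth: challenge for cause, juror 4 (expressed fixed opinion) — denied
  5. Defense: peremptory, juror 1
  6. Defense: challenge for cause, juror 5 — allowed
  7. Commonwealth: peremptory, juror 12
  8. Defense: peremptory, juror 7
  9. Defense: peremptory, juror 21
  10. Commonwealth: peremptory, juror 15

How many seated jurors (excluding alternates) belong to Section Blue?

Removed: #1, #5, #7, #9, #12, #15, #18, #21.
Seated jurors 1–8: #2, #3, #4, #6, #8, #10, #11, #13 (alternates #14, #16, #17 not counted).
Of those, in Section Blue: #3, #4, #6 → 3.

3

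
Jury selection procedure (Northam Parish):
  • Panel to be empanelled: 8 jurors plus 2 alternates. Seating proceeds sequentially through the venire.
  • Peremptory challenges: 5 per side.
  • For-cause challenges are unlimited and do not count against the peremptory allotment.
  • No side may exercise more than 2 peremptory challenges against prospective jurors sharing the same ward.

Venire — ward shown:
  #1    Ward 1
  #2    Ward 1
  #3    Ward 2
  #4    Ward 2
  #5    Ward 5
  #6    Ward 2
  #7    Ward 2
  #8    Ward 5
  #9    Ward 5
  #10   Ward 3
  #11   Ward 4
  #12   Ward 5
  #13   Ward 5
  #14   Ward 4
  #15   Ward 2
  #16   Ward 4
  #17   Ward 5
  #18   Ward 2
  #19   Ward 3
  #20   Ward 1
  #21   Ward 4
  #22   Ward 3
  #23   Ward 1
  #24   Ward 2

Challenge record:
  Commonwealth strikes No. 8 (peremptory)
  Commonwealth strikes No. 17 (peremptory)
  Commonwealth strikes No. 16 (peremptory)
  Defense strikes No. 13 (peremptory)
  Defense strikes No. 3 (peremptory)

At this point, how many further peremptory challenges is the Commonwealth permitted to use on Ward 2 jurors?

Commonwealth peremptories so far: #8, #17, #16 — 3 of 5 used, 2 left overall.
Against Ward 2: none yet — per-ward cap 2 leaves 2.
Binding limit: min(2, 2) = 2.

2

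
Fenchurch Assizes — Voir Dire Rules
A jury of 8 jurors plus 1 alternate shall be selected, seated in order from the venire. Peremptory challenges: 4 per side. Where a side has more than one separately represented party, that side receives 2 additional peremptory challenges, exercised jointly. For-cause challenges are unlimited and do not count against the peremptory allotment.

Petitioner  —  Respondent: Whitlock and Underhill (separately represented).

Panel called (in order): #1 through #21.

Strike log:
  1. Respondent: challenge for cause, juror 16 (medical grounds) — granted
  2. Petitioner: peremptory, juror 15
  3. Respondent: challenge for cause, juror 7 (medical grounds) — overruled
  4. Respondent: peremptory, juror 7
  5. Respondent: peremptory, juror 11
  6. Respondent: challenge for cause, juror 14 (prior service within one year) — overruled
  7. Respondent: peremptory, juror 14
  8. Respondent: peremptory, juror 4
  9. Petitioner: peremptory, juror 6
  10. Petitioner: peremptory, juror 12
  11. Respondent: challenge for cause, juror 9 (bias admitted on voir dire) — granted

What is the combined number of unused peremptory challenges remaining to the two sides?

Petitioner allotment: 4. Respondent allotment: 4 base + 2 multi-party = 6.
Petitioner peremptories used: #15, #6, #12 — 3.
Respondent peremptories used: #7, #11, #14, #4 — 4 (for-cause on #16, #7, #14, #9 don't count).
Remaining: (4 − 3) + (6 − 4) = 3.

3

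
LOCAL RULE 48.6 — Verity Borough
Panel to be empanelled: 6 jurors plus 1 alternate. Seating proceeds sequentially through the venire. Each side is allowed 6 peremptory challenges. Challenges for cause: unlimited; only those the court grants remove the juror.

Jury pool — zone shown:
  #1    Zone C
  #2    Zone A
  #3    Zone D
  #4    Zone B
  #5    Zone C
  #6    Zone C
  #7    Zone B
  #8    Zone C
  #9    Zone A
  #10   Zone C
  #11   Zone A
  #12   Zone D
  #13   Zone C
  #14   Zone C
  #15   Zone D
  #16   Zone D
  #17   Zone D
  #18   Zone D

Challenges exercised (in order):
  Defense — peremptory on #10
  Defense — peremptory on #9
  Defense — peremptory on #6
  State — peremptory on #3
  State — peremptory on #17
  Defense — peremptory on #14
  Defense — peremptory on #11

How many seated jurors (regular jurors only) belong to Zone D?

0

Removed: #3, #6, #9, #10, #11, #14, #17.
Seated jurors 1–6: #1, #2, #4, #5, #7, #8 (alternates #12 not counted).
None of those are in Zone D → 0.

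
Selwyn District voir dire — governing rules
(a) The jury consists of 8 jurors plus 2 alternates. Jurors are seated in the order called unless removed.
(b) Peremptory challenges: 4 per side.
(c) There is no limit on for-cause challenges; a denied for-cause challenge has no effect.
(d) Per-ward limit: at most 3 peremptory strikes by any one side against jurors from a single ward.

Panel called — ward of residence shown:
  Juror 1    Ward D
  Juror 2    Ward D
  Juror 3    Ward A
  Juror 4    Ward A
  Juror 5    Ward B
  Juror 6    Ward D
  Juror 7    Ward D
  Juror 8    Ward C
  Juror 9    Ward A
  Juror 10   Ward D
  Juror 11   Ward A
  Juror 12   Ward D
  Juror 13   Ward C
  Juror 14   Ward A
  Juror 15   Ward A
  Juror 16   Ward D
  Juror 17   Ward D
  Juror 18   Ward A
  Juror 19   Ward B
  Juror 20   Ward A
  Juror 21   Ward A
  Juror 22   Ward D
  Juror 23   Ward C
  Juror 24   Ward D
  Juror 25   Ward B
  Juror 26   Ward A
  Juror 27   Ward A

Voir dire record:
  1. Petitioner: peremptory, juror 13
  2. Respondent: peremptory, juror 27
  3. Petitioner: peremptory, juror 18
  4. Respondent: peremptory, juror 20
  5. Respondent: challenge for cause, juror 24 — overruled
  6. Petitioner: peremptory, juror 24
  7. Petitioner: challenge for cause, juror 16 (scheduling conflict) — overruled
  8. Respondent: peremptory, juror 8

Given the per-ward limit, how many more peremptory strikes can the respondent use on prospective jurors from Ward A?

Respondent peremptories so far: #27, #20, #8 — 3 of 4 used, 1 left overall.
Against Ward A: #27, #20 — 2 used; per-ward cap 3 leaves 1.
Binding limit: min(1, 1) = 1.

1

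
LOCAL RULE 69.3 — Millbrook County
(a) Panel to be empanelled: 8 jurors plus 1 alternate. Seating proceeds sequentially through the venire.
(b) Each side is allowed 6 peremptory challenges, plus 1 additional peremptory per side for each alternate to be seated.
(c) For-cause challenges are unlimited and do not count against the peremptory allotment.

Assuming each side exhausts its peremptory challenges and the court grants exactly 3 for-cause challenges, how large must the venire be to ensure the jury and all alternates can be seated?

26

Seats to fill: 8 + 1 alternates = 9.
Peremptories: 6 + 1×1 = 7 per side × 2 sides = 14.
For-cause removals: 3.
Minimum venire: 9 + 14 + 3 = 26.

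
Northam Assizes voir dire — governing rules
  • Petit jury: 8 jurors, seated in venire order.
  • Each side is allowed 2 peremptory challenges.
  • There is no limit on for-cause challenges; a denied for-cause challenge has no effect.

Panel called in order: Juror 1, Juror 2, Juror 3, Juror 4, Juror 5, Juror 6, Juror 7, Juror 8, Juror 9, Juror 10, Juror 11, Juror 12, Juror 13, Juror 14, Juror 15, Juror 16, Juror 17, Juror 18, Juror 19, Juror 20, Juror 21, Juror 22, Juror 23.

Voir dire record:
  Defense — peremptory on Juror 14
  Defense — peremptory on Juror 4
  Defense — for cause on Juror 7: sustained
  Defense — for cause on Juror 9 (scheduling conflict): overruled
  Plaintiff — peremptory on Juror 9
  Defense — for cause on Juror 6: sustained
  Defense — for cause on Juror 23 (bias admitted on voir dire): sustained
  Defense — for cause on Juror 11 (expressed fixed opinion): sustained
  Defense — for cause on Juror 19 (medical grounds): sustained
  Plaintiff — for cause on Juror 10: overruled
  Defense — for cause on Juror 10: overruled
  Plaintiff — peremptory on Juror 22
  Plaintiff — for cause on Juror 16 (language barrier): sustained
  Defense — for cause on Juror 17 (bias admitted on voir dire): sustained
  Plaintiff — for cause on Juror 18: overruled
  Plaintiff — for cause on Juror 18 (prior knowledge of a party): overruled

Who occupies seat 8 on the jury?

13

Removed: #4, #6, #7, #9, #11, #14, #16, #17, #19, #22, #23. (#10, #18 stay — for-cause denied.)
Filling seats in venire order through position 8: #1, #2, #3, #5, #8, #10, #12, #13.
So seat 8 is #13.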